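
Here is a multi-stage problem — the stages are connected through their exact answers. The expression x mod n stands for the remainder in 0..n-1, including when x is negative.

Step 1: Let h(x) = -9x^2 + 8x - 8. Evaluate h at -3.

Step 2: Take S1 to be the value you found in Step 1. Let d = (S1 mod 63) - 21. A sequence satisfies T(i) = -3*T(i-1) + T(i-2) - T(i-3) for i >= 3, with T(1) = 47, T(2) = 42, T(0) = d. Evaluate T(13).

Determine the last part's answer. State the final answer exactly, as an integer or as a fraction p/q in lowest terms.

-12615793

Step 1: -9*(-3)^2 + 8*(-3)^1 - 8 = (-81) + (-24) + (-8) = -113; answer -113
Step 2: S1 = -113; d = -8; T(3) = -3*(42) + 1*(47) - 1*(-8) = -71; iterating: T(3)=-71, T(4)=208, T(5)=-737, T(6)=2490, T(7)=-8415, T(8)=28472, T(9)=-96321, T(10)=325850, T(11)=-1102343, T(12)=3729200, T(13)=-12615793; answer -12615793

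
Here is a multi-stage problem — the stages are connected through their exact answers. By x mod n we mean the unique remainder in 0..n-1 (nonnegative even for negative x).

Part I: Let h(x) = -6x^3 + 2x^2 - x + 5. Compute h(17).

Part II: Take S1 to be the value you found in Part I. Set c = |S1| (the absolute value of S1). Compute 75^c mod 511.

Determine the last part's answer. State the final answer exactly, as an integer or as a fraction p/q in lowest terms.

Part I: -6*(17)^3 + 2*(17)^2 - 1*(17)^1 + 5 = (-29478) + (578) + (-17) + (5) = -28912; answer -28912
Part II: S1 = -28912; c = 28912; squarings mod 511: 75^1=75, 75^2=4, 75^4=16, 75^8=256, 75^16=128, 75^32=32, 75^64=2, 75^128=4, 75^256=16, 75^512=256, 75^1024=128, 75^2048=32, 75^4096=2, 75^8192=4, 75^16384=16; 75^28912 = 75^16 * 75^32 * 75^64 * 75^128 * 75^4096 * 75^8192 * 75^16384 = 16 (mod 511); answer 16

16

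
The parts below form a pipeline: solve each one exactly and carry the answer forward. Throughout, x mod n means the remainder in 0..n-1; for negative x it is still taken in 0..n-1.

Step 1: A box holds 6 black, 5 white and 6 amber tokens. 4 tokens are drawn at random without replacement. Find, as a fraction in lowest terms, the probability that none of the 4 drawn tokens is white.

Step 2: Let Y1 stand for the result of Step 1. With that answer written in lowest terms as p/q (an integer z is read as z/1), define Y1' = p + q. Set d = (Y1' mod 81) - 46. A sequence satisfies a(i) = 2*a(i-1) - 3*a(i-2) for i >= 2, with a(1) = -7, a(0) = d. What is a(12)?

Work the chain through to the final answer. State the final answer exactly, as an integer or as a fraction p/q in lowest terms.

Step 1: total draws C(17,4) = 2380; favorable C(12,4) = 495; P = 99/476; answer 99/476
Step 2: Y1 = 99/476; threaded value p + q = 575; d = -38; a(2) = 2*(-7) - 3*(-38) = 100; iterating: a(2)=100, a(3)=221, a(4)=142, a(5)=-379, a(6)=-1184, a(7)=-1231, a(8)=1090, a(9)=5873, a(10)=8476, a(11)=-667, a(12)=-26762; answer -26762

-26762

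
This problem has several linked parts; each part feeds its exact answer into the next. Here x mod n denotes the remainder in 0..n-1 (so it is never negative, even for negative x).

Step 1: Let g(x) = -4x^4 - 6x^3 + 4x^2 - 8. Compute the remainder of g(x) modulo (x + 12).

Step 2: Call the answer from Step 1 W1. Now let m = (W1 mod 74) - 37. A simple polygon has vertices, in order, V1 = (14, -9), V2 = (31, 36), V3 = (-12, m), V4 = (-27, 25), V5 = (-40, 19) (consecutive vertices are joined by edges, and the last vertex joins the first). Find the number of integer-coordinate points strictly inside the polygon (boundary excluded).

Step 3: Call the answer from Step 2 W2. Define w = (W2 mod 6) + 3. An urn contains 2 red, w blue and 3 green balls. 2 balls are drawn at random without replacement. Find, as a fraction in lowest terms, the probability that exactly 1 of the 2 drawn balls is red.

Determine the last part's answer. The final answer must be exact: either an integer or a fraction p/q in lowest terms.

3/7

Step 1: remainder = value at the root: -4*(-12)^4 - 6*(-12)^3 + 4*(-12)^2 - 8 = (-82944) + (10368) + (576) + (-8) = -72008; answer -72008
Step 2: W1 = -72008; m = 31; cross terms: (14*36 - 31*-9)=783, (31*31 - -12*36)=1393, (-12*25 - -27*31)=537, (-27*19 - -40*25)=487, (-40*-9 - 14*19)=94; twice the area = |3294| = 3294; area = 1647; boundary points = 1 + 1 + 3 + 1 + 2 = 8; strictly interior points = area - boundary/2 + 1 = 1644; answer 1644
Step 3: W2 = 1644; w = 3; total draws C(8,2) = 28; favorable C(2,1)*C(6,1) = 12; P = 3/7; answer 3/7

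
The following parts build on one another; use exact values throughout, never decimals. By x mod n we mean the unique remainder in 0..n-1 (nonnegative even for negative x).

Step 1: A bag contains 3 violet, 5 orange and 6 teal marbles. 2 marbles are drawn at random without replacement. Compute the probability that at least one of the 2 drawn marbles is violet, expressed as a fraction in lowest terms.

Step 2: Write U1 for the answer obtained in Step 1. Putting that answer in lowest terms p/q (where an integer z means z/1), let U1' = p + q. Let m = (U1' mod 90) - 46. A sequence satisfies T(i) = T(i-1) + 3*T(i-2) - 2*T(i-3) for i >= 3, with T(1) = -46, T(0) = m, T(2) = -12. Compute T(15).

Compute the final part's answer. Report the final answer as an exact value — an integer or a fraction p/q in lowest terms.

Step 1: total draws C(14,2) = 91; complement C(11,2) = 55; favorable 91 - 55 = 36; P = 36/91; answer 36/91
Step 2: U1 = 36/91; threaded value p + q = 127; m = -9; T(3) = 1*(-12) + 3*(-46) - 2*(-9) = -132; iterating: T(3)=-132, T(4)=-76, T(5)=-448, T(6)=-412, T(7)=-1604, T(8)=-1944, T(9)=-5932, T(10)=-8556, T(11)=-22464, T(12)=-36268, T(13)=-86548, T(14)=-150424, T(15)=-337532; answer -337532

-337532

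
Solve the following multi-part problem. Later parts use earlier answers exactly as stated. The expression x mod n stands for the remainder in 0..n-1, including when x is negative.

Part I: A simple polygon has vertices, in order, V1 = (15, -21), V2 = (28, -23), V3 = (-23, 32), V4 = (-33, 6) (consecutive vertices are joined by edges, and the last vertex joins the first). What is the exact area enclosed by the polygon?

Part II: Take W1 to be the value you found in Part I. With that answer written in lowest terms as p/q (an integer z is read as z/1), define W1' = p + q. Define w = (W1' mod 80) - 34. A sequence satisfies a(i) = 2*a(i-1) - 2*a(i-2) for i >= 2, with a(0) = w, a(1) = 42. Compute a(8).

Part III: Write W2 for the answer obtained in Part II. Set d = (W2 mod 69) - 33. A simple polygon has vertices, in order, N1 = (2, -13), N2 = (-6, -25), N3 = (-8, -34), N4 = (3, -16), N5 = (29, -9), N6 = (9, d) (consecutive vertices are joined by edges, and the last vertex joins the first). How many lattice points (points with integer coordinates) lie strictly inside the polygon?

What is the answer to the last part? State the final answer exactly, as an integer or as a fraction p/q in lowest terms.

Part I: cross terms: (15*-23 - 28*-21)=243, (28*32 - -23*-23)=367, (-23*6 - -33*32)=918, (-33*-21 - 15*6)=603; twice the area = |2131| = 2131; area = 2131/2; answer 2131/2
Part II: W1 = 2131/2; threaded value p + q = 2133; w = 19; a(2) = 2*(42) - 2*(19) = 46; iterating: a(2)=46, a(3)=8, a(4)=-76, a(5)=-168, a(6)=-184, a(7)=-32, a(8)=304; answer 304
Part III: W2 = 304; d = -5; cross terms: (2*-25 - -6*-13)=-128, (-6*-34 - -8*-25)=4, (-8*-16 - 3*-34)=230, (3*-9 - 29*-16)=437, (29*-5 - 9*-9)=-64, (9*-13 - 2*-5)=-107; twice the area = |372| = 372; area = 186; boundary points = 4 + 1 + 1 + 1 + 4 + 1 = 12; strictly interior points = area - boundary/2 + 1 = 181; answer 181

181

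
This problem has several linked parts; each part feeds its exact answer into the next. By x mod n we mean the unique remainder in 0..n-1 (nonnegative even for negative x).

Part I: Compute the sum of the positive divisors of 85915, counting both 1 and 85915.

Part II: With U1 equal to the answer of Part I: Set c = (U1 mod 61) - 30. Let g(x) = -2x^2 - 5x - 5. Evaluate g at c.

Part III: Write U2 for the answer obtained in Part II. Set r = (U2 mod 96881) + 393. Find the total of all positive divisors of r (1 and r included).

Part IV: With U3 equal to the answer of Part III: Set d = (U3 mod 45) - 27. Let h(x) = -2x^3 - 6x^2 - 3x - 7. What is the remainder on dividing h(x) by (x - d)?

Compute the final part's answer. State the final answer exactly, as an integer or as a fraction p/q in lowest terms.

9767

Part I: 85915 = 5 * 17183; sigma = (1 + 5) * (1 + 17183) = 6 * 17184 = 103104; answer 103104
Part II: U1 = 103104; c = -16; -2*(-16)^2 - 5*(-16)^1 - 5 = (-512) + (80) + (-5) = -437; answer -437
Part III: U2 = -437; r = 96837; 96837 = 3 * 13^2 * 191; sigma = (1 + 3) * (1 + 13 + 169) * (1 + 191) = 4 * 183 * 192 = 140544; answer 140544
Part IV: U3 = 140544; d = -18; remainder = value at the root: -2*(-18)^3 - 6*(-18)^2 - 3*(-18)^1 - 7 = (11664) + (-1944) + (54) + (-7) = 9767; answer 9767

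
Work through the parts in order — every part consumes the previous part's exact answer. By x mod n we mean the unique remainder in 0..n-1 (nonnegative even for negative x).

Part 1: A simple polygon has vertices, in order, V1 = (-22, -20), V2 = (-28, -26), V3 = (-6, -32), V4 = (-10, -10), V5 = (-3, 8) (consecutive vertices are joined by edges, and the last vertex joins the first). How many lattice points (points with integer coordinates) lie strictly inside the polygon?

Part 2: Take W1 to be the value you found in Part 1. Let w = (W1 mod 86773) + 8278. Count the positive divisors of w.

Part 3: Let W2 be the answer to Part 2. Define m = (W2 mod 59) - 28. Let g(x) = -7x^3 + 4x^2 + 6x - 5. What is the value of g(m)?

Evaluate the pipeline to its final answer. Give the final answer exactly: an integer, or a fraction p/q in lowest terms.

57475

Part 1: cross terms: (-22*-26 - -28*-20)=12, (-28*-32 - -6*-26)=740, (-6*-10 - -10*-32)=-260, (-10*8 - -3*-10)=-110, (-3*-20 - -22*8)=236; twice the area = |618| = 618; area = 309; boundary points = 6 + 2 + 2 + 1 + 1 = 12; strictly interior points = area - boundary/2 + 1 = 304; answer 304
Part 2: W1 = 304; w = 8582; 8582 = 2 * 7 * 613; number of divisors = (1+1) * (1+1) * (1+1) = 8; answer 8
Part 3: W2 = 8; m = -20; -7*(-20)^3 + 4*(-20)^2 + 6*(-20)^1 - 5 = (56000) + (1600) + (-120) + (-5) = 57475; answer 57475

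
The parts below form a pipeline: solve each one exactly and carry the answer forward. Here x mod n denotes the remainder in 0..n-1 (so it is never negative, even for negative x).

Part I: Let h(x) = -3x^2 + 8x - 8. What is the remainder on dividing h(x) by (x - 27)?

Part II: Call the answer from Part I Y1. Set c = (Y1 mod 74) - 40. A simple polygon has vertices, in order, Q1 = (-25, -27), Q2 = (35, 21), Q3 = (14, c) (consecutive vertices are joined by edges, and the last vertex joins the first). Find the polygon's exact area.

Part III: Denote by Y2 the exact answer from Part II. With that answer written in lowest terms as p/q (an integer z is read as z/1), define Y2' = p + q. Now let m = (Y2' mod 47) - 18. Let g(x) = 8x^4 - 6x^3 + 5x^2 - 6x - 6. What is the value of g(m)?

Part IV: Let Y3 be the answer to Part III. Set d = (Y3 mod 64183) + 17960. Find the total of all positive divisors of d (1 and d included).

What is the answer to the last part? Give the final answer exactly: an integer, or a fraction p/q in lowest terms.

155520

Part I: remainder = value at the root: -3*(27)^2 + 8*(27)^1 - 8 = (-2187) + (216) + (-8) = -1979; answer -1979
Part II: Y1 = -1979; c = -21; cross terms: (-25*21 - 35*-27)=420, (35*-21 - 14*21)=-1029, (14*-27 - -25*-21)=-903; twice the area = |-1512| = 1512; area = 756; answer 756
Part III: Y2 = 756; threaded value p + q = 757; m = -13; 8*(-13)^4 - 6*(-13)^3 + 5*(-13)^2 - 6*(-13)^1 - 6 = (228488) + (13182) + (845) + (78) + (-6) = 242587; answer 242587
Part IV: Y3 = 242587; d = 67998; 67998 = 2 * 3 * 7 * 1619; sigma = (1 + 2) * (1 + 3) * (1 + 7) * (1 + 1619) = 3 * 4 * 8 * 1620 = 155520; answer 155520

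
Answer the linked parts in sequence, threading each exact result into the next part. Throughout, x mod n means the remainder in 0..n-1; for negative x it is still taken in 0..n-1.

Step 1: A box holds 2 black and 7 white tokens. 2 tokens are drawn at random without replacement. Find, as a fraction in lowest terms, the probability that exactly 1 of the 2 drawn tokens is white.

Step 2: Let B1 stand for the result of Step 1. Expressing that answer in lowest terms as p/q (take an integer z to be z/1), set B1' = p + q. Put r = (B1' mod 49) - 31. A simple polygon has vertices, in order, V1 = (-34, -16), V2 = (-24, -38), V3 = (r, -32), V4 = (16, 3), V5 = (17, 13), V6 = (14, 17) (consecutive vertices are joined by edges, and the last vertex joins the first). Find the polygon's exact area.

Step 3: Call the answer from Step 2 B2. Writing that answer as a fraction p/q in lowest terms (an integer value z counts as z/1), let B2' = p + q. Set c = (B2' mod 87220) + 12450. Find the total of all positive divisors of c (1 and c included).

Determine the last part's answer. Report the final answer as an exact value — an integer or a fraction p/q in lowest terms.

19200

Step 1: total draws C(9,2) = 36; favorable C(7,1)*C(2,1) = 14; P = 7/18; answer 7/18
Step 2: B1 = 7/18; threaded value p + q = 25; r = -6; cross terms: (-34*-38 - -24*-16)=908, (-24*-32 - -6*-38)=540, (-6*3 - 16*-32)=494, (16*13 - 17*3)=157, (17*17 - 14*13)=107, (14*-16 - -34*17)=354; twice the area = |2560| = 2560; area = 1280; answer 1280
Step 3: B2 = 1280; threaded value p + q = 1281; c = 13731; 13731 = 3 * 23 * 199; sigma = (1 + 3) * (1 + 23) * (1 + 199) = 4 * 24 * 200 = 19200; answer 19200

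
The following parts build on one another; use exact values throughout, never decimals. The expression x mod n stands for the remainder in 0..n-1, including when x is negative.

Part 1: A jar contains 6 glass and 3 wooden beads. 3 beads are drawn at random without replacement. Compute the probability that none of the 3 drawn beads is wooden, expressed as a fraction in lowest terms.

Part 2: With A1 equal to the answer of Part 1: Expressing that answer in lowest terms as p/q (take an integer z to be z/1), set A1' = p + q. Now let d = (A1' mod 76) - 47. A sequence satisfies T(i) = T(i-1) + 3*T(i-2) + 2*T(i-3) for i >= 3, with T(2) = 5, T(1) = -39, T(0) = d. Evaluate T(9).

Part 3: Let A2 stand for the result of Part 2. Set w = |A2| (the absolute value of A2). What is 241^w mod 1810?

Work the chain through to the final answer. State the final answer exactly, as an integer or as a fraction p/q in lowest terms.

Part 1: total draws C(9,3) = 84; favorable C(6,3) = 20; P = 5/21; answer 5/21
Part 2: A1 = 5/21; threaded value p + q = 26; d = -21; T(3) = 1*(5) + 3*(-39) + 2*(-21) = -154; iterating: T(3)=-154, T(4)=-217, T(5)=-669, T(6)=-1628, T(7)=-4069, T(8)=-10291, T(9)=-25754; answer -25754
Part 3: A2 = -25754; w = 25754; squarings mod 1810: 241^1=241, 241^2=161, 241^4=581, 241^8=901, 241^16=921, 241^32=1161, 241^64=1281, 241^128=1101, 241^256=1311, 241^512=1031, 241^1024=491, 241^2048=351, 241^4096=121, 241^8192=161, 241^16384=581; 241^25754 = 241^2 * 241^8 * 241^16 * 241^128 * 241^1024 * 241^8192 * 241^16384 = 1411 (mod 1810); answer 1411

1411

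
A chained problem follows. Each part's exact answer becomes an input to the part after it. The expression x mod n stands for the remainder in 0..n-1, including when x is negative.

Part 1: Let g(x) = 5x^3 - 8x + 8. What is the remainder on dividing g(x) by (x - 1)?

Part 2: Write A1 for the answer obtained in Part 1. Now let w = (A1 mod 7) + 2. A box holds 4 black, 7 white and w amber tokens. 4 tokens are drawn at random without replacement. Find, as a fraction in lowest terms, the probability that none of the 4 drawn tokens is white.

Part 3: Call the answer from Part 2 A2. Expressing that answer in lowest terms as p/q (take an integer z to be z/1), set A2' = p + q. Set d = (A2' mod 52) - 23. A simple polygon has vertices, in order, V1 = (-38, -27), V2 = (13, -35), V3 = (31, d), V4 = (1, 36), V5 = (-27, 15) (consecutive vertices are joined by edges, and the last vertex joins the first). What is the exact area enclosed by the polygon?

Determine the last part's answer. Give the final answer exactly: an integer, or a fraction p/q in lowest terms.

Part 1: remainder = value at the root: 5*(1)^3 - 8*(1)^1 + 8 = (5) + (-8) + (8) = 5; answer 5
Part 2: A1 = 5; w = 7; total draws C(18,4) = 3060; favorable C(11,4) = 330; P = 11/102; answer 11/102
Part 3: A2 = 11/102; threaded value p + q = 113; d = -14; cross terms: (-38*-35 - 13*-27)=1681, (13*-14 - 31*-35)=903, (31*36 - 1*-14)=1130, (1*15 - -27*36)=987, (-27*-27 - -38*15)=1299; twice the area = |6000| = 6000; area = 3000; answer 3000

3000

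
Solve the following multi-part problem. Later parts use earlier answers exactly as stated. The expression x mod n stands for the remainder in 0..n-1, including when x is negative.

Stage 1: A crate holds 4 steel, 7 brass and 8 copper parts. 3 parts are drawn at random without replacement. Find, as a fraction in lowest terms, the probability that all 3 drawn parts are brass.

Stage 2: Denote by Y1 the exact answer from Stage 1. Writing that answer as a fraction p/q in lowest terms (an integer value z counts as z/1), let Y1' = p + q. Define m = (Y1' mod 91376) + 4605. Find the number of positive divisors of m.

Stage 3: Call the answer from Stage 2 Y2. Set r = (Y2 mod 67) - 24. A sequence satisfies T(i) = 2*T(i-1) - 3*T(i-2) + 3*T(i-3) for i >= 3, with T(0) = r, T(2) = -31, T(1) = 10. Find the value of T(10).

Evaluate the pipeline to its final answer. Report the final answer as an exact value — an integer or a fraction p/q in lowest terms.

638

Stage 1: total draws C(19,3) = 969; favorable C(7,3) = 35; P = 35/969; answer 35/969
Stage 2: Y1 = 35/969; threaded value p + q = 1004; m = 5609; 5609 = 71 * 79; number of divisors = (1+1) * (1+1) = 4; answer 4
Stage 3: Y2 = 4; r = -20; T(3) = 2*(-31) - 3*(10) + 3*(-20) = -152; iterating: T(3)=-152, T(4)=-181, T(5)=1, T(6)=89, T(7)=-368, T(8)=-1000, T(9)=-629, T(10)=638; answer 638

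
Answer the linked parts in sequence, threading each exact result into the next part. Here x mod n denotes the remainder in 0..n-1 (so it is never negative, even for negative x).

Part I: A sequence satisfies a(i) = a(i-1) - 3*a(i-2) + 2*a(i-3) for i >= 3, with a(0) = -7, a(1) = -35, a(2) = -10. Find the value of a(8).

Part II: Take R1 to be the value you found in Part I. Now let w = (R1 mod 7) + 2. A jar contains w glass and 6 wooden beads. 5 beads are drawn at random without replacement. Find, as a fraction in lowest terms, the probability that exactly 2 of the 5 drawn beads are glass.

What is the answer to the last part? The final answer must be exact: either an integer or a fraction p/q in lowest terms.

140/429

Part I: a(3) = 1*(-10) - 3*(-35) + 2*(-7) = 81; iterating: a(3)=81, a(4)=41, a(5)=-222, a(6)=-183, a(7)=565, a(8)=670; answer 670
Part II: R1 = 670; w = 7; total draws C(13,5) = 1287; favorable C(7,2)*C(6,3) = 420; P = 140/429; answer 140/429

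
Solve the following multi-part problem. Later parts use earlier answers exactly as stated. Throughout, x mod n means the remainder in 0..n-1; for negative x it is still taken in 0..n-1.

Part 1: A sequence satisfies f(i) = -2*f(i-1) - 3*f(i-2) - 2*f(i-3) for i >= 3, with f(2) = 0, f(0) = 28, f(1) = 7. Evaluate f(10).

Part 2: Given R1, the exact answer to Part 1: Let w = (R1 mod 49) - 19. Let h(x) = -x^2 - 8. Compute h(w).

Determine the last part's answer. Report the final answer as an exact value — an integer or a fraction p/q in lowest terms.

-537

Part 1: f(3) = -2*(0) - 3*(7) - 2*(28) = -77; iterating: f(3)=-77, f(4)=140, f(5)=-49, f(6)=-168, f(7)=203, f(8)=196, f(9)=-665, f(10)=336; answer 336
Part 2: R1 = 336; w = 23; -1*(23)^2 - 8 = (-529) + (-8) = -537; answer -537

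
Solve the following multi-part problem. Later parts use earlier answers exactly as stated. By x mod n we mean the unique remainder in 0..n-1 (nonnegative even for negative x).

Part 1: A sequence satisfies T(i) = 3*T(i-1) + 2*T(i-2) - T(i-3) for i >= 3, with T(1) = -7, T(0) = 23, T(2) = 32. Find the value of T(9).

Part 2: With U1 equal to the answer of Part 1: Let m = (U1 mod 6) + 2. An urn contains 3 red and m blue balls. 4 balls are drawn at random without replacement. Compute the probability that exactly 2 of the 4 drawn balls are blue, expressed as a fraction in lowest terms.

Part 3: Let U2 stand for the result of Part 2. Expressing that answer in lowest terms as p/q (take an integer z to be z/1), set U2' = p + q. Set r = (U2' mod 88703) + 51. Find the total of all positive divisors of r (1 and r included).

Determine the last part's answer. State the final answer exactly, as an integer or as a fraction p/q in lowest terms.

Part 1: T(3) = 3*(32) + 2*(-7) - 1*(23) = 59; iterating: T(3)=59, T(4)=248, T(5)=830, T(6)=2927, T(7)=10193, T(8)=35603, T(9)=124268; answer 124268
Part 2: U1 = 124268; m = 4; total draws C(7,4) = 35; favorable C(4,2)*C(3,2) = 18; P = 18/35; answer 18/35
Part 3: U2 = 18/35; threaded value p + q = 53; r = 104; 104 = 2^3 * 13; sigma = (1 + 2 + 4 + 8) * (1 + 13) = 15 * 14 = 210; answer 210

210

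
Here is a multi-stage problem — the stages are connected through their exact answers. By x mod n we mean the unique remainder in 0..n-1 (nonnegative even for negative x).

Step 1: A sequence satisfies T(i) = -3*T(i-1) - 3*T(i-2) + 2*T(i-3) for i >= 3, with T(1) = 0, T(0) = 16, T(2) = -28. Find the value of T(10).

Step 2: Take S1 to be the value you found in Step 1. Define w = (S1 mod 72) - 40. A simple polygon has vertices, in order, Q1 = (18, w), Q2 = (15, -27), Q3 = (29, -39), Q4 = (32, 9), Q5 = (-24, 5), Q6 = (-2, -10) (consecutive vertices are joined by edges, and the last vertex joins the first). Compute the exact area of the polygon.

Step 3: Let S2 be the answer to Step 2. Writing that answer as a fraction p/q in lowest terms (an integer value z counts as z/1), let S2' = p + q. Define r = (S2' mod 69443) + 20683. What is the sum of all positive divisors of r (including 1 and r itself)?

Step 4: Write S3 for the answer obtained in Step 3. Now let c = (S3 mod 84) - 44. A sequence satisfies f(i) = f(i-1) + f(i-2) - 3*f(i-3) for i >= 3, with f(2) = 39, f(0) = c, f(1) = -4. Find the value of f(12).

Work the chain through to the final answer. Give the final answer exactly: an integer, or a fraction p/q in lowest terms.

3626

Step 1: T(3) = -3*(-28) - 3*(0) + 2*(16) = 116; iterating: T(3)=116, T(4)=-264, T(5)=388, T(6)=-140, T(7)=-1272, T(8)=5012, T(9)=-11500, T(10)=16920; answer 16920
Step 2: S1 = 16920; w = -40; cross terms: (18*-27 - 15*-40)=114, (15*-39 - 29*-27)=198, (29*9 - 32*-39)=1509, (32*5 - -24*9)=376, (-24*-10 - -2*5)=250, (-2*-40 - 18*-10)=260; twice the area = |2707| = 2707; area = 2707/2; answer 2707/2
Step 3: S2 = 2707/2; threaded value p + q = 2709; r = 23392; 23392 = 2^5 * 17 * 43; sigma = (1 + 2 + 4 + 8 + 16 + 32) * (1 + 17) * (1 + 43) = 63 * 18 * 44 = 49896; answer 49896
Step 4: S3 = 49896; c = -44; f(3) = 1*(39) + 1*(-4) - 3*(-44) = 167; iterating: f(3)=167, f(4)=218, f(5)=268, f(6)=-15, f(7)=-401, f(8)=-1220, f(9)=-1576, f(10)=-1593, f(11)=491, f(12)=3626; answer 3626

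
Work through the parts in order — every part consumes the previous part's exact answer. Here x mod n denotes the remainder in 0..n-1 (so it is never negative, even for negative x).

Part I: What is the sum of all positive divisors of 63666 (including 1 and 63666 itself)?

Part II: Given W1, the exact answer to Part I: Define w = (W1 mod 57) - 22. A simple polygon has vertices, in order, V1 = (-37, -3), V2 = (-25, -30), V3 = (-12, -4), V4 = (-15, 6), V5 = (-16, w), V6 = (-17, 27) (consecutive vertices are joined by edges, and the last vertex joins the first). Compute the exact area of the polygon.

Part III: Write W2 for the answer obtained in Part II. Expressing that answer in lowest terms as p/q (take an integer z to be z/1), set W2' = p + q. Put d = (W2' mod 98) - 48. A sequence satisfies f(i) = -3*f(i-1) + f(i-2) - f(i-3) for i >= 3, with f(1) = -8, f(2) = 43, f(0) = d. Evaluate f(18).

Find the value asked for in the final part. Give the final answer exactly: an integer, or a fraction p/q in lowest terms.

Part I: 63666 = 2 * 3^5 * 131; sigma = (1 + 2) * (1 + 3 + 9 + 27 + 81 + 243) * (1 + 131) = 3 * 364 * 132 = 144144; answer 144144
Part II: W1 = 144144; w = 26; cross terms: (-37*-30 - -25*-3)=1035, (-25*-4 - -12*-30)=-260, (-12*6 - -15*-4)=-132, (-15*26 - -16*6)=-294, (-16*27 - -17*26)=10, (-17*-3 - -37*27)=1050; twice the area = |1409| = 1409; area = 1409/2; answer 1409/2
Part III: W2 = 1409/2; threaded value p + q = 1411; d = -9; f(3) = -3*(43) + 1*(-8) - 1*(-9) = -128; iterating: f(3)=-128, f(4)=435, f(5)=-1476, f(6)=4991, f(7)=-16884, f(8)=57119, f(9)=-193232, f(10)=653699, f(11)=-2211448, f(12)=7481275, f(13)=-25308972, f(14)=85619639, f(15)=-289649164, f(16)=979876103, f(17)=-3314897112, f(18)=11214216603; answer 11214216603

11214216603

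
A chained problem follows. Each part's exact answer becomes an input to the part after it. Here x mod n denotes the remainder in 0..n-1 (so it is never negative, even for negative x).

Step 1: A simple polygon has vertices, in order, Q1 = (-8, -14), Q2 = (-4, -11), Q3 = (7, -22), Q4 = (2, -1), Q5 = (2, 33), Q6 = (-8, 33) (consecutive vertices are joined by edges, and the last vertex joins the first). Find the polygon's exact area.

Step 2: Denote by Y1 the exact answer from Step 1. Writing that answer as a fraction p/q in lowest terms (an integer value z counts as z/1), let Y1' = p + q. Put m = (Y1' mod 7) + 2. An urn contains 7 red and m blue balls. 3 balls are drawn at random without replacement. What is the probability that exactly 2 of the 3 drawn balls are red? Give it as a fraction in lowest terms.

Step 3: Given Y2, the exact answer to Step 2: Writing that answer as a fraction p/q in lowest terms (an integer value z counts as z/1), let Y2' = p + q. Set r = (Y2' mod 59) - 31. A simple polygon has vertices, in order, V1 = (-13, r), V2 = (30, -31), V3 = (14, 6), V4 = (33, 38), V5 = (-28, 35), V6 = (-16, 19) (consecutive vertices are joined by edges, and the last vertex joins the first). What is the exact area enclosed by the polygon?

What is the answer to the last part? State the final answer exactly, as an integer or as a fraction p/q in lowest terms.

Step 1: cross terms: (-8*-11 - -4*-14)=32, (-4*-22 - 7*-11)=165, (7*-1 - 2*-22)=37, (2*33 - 2*-1)=68, (2*33 - -8*33)=330, (-8*-14 - -8*33)=376; twice the area = |1008| = 1008; area = 504; answer 504
Step 2: Y1 = 504; threaded value p + q = 505; m = 3; total draws C(10,3) = 120; favorable C(7,2)*C(3,1) = 63; P = 21/40; answer 21/40
Step 3: Y2 = 21/40; threaded value p + q = 61; r = -29; cross terms: (-13*-31 - 30*-29)=1273, (30*6 - 14*-31)=614, (14*38 - 33*6)=334, (33*35 - -28*38)=2219, (-28*19 - -16*35)=28, (-16*-29 - -13*19)=711; twice the area = |5179| = 5179; area = 5179/2; answer 5179/2

5179/2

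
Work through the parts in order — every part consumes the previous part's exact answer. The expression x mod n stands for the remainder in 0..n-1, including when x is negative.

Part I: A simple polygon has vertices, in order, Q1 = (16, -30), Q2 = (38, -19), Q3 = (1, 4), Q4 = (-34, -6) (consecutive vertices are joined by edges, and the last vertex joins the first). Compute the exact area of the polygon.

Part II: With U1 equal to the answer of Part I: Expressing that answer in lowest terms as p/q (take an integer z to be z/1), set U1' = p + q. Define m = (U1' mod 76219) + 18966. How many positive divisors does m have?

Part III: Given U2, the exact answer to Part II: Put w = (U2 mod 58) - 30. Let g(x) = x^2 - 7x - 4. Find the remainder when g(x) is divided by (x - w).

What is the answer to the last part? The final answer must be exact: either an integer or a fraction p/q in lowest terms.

Part I: cross terms: (16*-19 - 38*-30)=836, (38*4 - 1*-19)=171, (1*-6 - -34*4)=130, (-34*-30 - 16*-6)=1116; twice the area = |2253| = 2253; area = 2253/2; answer 2253/2
Part II: U1 = 2253/2; threaded value p + q = 2255; m = 21221; 21221 is prime, so its only divisors are 1 and 21221; count = 2; answer 2
Part III: U2 = 2; w = -28; remainder = value at the root: 1*(-28)^2 - 7*(-28)^1 - 4 = (784) + (196) + (-4) = 976; answer 976

976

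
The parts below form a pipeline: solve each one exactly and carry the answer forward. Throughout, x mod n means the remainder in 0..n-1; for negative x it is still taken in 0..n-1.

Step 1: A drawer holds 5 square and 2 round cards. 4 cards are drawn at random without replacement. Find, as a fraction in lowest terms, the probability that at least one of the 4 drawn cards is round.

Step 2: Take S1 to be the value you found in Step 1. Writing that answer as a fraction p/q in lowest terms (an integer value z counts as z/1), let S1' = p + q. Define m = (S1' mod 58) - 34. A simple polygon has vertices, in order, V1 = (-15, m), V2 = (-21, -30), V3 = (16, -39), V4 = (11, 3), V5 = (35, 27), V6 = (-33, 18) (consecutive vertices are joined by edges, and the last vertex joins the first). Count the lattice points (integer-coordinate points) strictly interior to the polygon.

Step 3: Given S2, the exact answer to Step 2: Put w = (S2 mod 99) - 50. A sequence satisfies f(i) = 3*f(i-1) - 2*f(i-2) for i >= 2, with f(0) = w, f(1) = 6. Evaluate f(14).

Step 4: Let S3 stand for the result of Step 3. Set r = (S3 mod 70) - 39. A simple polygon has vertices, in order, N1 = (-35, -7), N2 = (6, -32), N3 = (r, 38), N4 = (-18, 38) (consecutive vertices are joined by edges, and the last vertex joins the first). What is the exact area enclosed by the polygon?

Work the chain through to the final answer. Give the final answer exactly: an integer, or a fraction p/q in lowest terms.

1940

Step 1: total draws C(7,4) = 35; complement C(5,4) = 5; favorable 35 - 5 = 30; P = 6/7; answer 6/7
Step 2: S1 = 6/7; threaded value p + q = 13; m = -21; cross terms: (-15*-30 - -21*-21)=9, (-21*-39 - 16*-30)=1299, (16*3 - 11*-39)=477, (11*27 - 35*3)=192, (35*18 - -33*27)=1521, (-33*-21 - -15*18)=963; twice the area = |4461| = 4461; area = 4461/2; boundary points = 3 + 1 + 1 + 24 + 1 + 3 = 33; strictly interior points = area - boundary/2 + 1 = 2215; answer 2215
Step 3: S2 = 2215; w = -13; f(2) = 3*(6) - 2*(-13) = 44; iterating: f(2)=44, f(3)=120, f(4)=272, f(5)=576, f(6)=1184, f(7)=2400, f(8)=4832, f(9)=9696, f(10)=19424, f(11)=38880, f(12)=77792, f(13)=155616, f(14)=311264; answer 311264
Step 4: S3 = 311264; r = 5; cross terms: (-35*-32 - 6*-7)=1162, (6*38 - 5*-32)=388, (5*38 - -18*38)=874, (-18*-7 - -35*38)=1456; twice the area = |3880| = 3880; area = 1940; answer 1940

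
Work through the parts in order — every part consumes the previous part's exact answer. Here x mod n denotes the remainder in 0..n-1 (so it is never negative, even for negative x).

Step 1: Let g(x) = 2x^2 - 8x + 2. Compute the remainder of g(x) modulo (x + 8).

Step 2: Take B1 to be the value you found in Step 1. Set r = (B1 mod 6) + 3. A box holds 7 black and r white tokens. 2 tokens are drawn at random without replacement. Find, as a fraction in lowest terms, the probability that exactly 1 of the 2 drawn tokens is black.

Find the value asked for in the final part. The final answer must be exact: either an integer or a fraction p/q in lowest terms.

Step 1: remainder = value at the root: 2*(-8)^2 - 8*(-8)^1 + 2 = (128) + (64) + (2) = 194; answer 194
Step 2: B1 = 194; r = 5; total draws C(12,2) = 66; favorable C(7,1)*C(5,1) = 35; P = 35/66; answer 35/66

35/66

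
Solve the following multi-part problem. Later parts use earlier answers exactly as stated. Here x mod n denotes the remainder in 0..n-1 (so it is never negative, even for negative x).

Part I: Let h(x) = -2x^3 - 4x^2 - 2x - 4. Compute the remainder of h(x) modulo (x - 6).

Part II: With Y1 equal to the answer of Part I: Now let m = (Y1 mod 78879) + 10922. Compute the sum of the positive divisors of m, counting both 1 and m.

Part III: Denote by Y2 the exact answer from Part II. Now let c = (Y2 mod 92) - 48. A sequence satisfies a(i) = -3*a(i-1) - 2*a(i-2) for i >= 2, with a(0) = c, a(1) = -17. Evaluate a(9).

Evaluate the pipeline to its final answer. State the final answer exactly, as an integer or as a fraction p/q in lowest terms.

Part I: remainder = value at the root: -2*(6)^3 - 4*(6)^2 - 2*(6)^1 - 4 = (-432) + (-144) + (-12) + (-4) = -592; answer -592
Part II: Y1 = -592; m = 89209; 89209 is prime, so its only divisors are 1 and 89209; sigma = 1 + 89209 = 89210; answer 89210
Part III: Y2 = 89210; c = 14; a(2) = -3*(-17) - 2*(14) = 23; iterating: a(2)=23, a(3)=-35, a(4)=59, a(5)=-107, a(6)=203, a(7)=-395, a(8)=779, a(9)=-1547; answer -1547

-1547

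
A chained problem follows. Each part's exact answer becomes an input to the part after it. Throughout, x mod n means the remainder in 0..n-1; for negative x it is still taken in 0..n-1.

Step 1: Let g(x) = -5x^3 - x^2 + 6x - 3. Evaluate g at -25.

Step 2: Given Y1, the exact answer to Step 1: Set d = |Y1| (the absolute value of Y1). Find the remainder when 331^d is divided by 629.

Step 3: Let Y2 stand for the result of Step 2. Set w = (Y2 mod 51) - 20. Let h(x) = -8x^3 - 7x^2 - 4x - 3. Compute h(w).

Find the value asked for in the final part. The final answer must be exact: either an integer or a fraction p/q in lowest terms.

44457

Step 1: -5*(-25)^3 - 1*(-25)^2 + 6*(-25)^1 - 3 = (78125) + (-625) + (-150) + (-3) = 77347; answer 77347
Step 2: Y1 = 77347; d = 77347; squarings mod 629: 331^1=331, 331^2=115, 331^4=16, 331^8=256, 331^16=120, 331^32=562, 331^64=86, 331^128=477, 331^256=460, 331^512=256, 331^1024=120, 331^2048=562, 331^4096=86, 331^8192=477, 331^16384=460, 331^32768=256, 331^65536=120; 331^77347 = 331^1 * 331^2 * 331^32 * 331^512 * 331^1024 * 331^2048 * 331^8192 * 331^65536 = 2 (mod 629); answer 2
Step 3: Y2 = 2; w = -18; -8*(-18)^3 - 7*(-18)^2 - 4*(-18)^1 - 3 = (46656) + (-2268) + (72) + (-3) = 44457; answer 44457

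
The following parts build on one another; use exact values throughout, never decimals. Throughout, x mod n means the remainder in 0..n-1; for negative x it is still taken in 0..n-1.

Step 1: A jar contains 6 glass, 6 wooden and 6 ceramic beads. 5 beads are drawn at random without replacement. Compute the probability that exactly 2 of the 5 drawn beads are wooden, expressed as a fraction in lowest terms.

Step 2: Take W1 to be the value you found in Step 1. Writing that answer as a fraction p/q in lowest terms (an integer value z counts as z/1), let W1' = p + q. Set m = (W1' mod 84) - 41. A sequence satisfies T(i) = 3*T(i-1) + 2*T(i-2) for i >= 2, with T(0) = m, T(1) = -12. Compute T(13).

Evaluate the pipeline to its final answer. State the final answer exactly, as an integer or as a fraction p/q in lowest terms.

5315532

Step 1: total draws C(18,5) = 8568; favorable C(6,2)*C(12,3) = 3300; P = 275/714; answer 275/714
Step 2: W1 = 275/714; threaded value p + q = 989; m = 24; T(2) = 3*(-12) + 2*(24) = 12; iterating: T(2)=12, T(3)=12, T(4)=60, T(5)=204, T(6)=732, T(7)=2604, T(8)=9276, T(9)=33036, T(10)=117660, T(11)=419052, T(12)=1492476, T(13)=5315532; answer 5315532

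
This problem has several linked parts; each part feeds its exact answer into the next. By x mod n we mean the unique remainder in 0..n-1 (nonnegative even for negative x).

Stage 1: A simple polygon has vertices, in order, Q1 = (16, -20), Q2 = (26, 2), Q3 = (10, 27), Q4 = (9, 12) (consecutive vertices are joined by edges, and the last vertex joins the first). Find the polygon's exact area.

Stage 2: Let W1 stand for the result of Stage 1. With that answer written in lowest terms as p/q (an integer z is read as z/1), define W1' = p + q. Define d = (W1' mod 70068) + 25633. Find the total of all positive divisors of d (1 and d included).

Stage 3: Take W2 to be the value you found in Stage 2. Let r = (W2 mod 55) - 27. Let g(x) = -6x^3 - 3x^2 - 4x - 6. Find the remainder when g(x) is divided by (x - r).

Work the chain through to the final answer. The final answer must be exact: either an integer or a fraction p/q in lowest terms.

2906

Stage 1: cross terms: (16*2 - 26*-20)=552, (26*27 - 10*2)=682, (10*12 - 9*27)=-123, (9*-20 - 16*12)=-372; twice the area = |739| = 739; area = 739/2; answer 739/2
Stage 2: W1 = 739/2; threaded value p + q = 741; d = 26374; 26374 = 2 * 13187; sigma = (1 + 2) * (1 + 13187) = 3 * 13188 = 39564; answer 39564
Stage 3: W2 = 39564; r = -8; remainder = value at the root: -6*(-8)^3 - 3*(-8)^2 - 4*(-8)^1 - 6 = (3072) + (-192) + (32) + (-6) = 2906; answer 2906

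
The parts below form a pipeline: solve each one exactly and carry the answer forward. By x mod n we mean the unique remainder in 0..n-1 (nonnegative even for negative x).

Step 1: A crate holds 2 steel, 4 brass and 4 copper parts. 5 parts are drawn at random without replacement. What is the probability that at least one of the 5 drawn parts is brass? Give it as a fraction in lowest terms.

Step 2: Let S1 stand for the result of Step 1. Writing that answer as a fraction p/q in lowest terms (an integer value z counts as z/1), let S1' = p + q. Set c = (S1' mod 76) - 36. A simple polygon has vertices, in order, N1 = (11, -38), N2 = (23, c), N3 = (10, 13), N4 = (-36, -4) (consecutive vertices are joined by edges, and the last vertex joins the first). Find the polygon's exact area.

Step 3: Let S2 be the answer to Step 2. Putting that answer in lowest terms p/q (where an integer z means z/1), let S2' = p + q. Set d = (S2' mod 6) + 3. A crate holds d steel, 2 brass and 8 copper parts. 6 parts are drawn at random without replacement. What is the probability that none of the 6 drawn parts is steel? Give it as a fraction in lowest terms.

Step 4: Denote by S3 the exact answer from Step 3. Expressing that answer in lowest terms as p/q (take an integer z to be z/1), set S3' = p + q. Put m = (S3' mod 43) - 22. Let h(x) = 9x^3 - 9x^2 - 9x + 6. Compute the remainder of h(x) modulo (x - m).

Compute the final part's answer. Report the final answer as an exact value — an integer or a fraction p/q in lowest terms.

-1299

Step 1: total draws C(10,5) = 252; complement C(6,5) = 6; favorable 252 - 6 = 246; P = 41/42; answer 41/42
Step 2: S1 = 41/42; threaded value p + q = 83; c = -29; cross terms: (11*-29 - 23*-38)=555, (23*13 - 10*-29)=589, (10*-4 - -36*13)=428, (-36*-38 - 11*-4)=1412; twice the area = |2984| = 2984; area = 1492; answer 1492
Step 3: S2 = 1492; threaded value p + q = 1493; d = 8; total draws C(18,6) = 18564; favorable C(10,6) = 210; P = 5/442; answer 5/442
Step 4: S3 = 5/442; threaded value p + q = 447; m = -5; remainder = value at the root: 9*(-5)^3 - 9*(-5)^2 - 9*(-5)^1 + 6 = (-1125) + (-225) + (45) + (6) = -1299; answer -1299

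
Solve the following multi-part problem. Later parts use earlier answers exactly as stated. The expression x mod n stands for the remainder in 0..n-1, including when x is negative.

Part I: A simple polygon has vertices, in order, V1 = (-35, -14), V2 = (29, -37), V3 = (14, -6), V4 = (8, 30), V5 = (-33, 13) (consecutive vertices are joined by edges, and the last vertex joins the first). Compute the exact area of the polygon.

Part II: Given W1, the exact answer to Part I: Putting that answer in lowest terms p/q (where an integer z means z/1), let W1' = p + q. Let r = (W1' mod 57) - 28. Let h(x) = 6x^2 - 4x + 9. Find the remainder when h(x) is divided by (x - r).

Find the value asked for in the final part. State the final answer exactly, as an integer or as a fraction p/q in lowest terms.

825

Part I: cross terms: (-35*-37 - 29*-14)=1701, (29*-6 - 14*-37)=344, (14*30 - 8*-6)=468, (8*13 - -33*30)=1094, (-33*-14 - -35*13)=917; twice the area = |4524| = 4524; area = 2262; answer 2262
Part II: W1 = 2262; threaded value p + q = 2263; r = 12; remainder = value at the root: 6*(12)^2 - 4*(12)^1 + 9 = (864) + (-48) + (9) = 825; answer 825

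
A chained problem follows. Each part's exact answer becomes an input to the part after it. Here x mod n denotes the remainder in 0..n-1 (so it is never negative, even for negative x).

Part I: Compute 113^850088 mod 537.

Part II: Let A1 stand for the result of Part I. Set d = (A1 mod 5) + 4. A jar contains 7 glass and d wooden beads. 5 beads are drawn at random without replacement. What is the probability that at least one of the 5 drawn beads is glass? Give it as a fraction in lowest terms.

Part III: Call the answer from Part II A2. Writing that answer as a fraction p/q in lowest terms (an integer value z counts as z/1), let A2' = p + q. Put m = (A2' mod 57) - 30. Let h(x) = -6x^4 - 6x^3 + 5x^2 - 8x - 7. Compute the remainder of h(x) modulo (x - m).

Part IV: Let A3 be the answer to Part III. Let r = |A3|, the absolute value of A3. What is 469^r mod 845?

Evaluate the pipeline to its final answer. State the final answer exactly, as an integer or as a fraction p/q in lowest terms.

Part I: squarings mod 537: 113^1=113, 113^2=418, 113^4=199, 113^8=400, 113^16=511, 113^32=139, 113^64=526, 113^128=121, 113^256=142, 113^512=295, 113^1024=31, 113^2048=424, 113^4096=418, 113^8192=199, 113^16384=400, 113^32768=511, 113^65536=139, 113^131072=526, 113^262144=121, 113^524288=142; 113^850088 = 113^8 * 113^32 * 113^128 * 113^2048 * 113^4096 * 113^8192 * 113^16384 * 113^32768 * 113^262144 * 113^524288 = 262 (mod 537); answer 262
Part II: A1 = 262; d = 6; total draws C(13,5) = 1287; complement C(6,5) = 6; favorable 1287 - 6 = 1281; P = 427/429; answer 427/429
Part III: A2 = 427/429; threaded value p + q = 856; m = -29; remainder = value at the root: -6*(-29)^4 - 6*(-29)^3 + 5*(-29)^2 - 8*(-29)^1 - 7 = (-4243686) + (146334) + (4205) + (232) + (-7) = -4092922; answer -4092922
Part IV: A3 = -4092922; r = 4092922; squarings mod 845: 469^1=469, 469^2=261, 469^4=521, 469^8=196, 469^16=391, 469^32=781, 469^64=716, 469^128=586, 469^256=326, 469^512=651, 469^1024=456, 469^2048=66, 469^4096=131, 469^8192=261, 469^16384=521, 469^32768=196, 469^65536=391, 469^131072=781, 469^262144=716, 469^524288=586, 469^1048576=326, 469^2097152=651; 469^4092922 = 469^2 * 469^8 * 469^16 * 469^32 * 469^64 * 469^128 * 469^256 * 469^512 * 469^4096 * 469^8192 * 469^16384 * 469^131072 * 469^262144 * 469^524288 * 469^1048576 * 469^2097152 = 261 (mod 845); answer 261

261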